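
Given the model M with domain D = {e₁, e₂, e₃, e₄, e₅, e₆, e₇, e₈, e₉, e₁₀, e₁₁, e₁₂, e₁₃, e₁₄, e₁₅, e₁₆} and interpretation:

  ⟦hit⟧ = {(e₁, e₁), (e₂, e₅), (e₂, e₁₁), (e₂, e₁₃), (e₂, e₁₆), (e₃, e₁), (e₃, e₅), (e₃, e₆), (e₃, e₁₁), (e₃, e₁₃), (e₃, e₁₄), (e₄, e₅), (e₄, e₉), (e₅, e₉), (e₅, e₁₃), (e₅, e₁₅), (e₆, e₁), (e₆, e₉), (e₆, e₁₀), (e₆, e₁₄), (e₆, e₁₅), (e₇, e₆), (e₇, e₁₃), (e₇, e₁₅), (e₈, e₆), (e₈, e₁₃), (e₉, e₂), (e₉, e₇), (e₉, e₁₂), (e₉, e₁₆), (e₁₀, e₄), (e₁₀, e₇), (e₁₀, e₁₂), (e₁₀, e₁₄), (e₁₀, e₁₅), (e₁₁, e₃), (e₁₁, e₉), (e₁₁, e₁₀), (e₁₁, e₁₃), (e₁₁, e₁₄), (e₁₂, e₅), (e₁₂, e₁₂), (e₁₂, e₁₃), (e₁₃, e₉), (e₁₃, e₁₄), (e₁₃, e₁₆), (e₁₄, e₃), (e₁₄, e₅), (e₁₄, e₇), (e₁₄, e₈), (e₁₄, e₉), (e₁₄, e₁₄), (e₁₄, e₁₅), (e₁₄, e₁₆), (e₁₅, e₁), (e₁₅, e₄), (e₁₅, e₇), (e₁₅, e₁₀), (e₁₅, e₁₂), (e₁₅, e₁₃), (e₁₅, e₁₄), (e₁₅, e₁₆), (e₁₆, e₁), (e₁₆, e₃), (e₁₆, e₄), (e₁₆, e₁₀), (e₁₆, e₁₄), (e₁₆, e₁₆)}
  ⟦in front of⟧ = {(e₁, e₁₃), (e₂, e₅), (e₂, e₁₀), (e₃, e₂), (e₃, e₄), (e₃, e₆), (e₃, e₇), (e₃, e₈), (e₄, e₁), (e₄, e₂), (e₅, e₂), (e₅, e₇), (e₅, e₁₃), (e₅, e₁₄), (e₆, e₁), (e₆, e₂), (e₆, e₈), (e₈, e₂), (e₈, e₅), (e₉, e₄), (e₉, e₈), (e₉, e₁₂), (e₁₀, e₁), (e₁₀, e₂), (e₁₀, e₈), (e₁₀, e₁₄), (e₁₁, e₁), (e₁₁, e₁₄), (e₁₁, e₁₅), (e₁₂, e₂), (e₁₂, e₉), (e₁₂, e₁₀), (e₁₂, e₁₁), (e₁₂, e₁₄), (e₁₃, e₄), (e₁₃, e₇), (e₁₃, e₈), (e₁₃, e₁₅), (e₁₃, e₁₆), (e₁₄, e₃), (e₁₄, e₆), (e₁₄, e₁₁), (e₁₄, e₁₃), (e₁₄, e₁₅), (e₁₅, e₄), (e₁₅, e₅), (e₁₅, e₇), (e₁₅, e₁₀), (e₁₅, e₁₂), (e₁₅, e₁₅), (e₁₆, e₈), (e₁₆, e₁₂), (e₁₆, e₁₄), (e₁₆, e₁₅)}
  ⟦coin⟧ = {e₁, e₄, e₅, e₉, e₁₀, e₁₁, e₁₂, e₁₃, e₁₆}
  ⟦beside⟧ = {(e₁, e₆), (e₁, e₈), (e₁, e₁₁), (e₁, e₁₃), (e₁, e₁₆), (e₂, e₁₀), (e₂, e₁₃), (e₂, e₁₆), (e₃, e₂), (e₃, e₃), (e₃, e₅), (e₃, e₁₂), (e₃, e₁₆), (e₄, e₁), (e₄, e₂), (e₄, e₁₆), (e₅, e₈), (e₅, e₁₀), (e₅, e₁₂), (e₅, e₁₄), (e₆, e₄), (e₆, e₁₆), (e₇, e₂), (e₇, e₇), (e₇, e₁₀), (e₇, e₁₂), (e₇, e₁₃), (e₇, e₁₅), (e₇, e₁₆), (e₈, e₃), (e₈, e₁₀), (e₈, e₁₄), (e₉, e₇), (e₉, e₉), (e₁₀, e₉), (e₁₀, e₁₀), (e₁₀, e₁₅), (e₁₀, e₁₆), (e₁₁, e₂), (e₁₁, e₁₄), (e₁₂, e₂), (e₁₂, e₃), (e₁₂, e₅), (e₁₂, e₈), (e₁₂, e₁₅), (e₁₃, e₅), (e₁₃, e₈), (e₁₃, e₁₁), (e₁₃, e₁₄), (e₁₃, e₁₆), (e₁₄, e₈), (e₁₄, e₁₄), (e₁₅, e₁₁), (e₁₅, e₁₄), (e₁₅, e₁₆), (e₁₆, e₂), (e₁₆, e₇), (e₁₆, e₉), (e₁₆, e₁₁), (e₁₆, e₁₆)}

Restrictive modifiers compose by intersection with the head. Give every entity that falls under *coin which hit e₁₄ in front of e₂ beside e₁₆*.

⟦which hit e₁₄⟧ = {x : ⟨x, e₁₄⟩ ∈ ⟦hit⟧} = {e₃, e₆, e₁₀, e₁₁, e₁₃, e₁₄, e₁₅, e₁₆}
⟦in front of e₂⟧ = {x : ⟨x, e₂⟩ ∈ ⟦in front of⟧} = {e₃, e₄, e₅, e₆, e₈, e₁₀, e₁₂}
⟦beside e₁₆⟧ = {x : ⟨x, e₁₆⟩ ∈ ⟦beside⟧} = {e₁, e₂, e₃, e₄, e₆, e₇, e₁₀, e₁₃, e₁₅, e₁₆}
⟦coin⟧ = {e₁, e₄, e₅, e₉, e₁₀, e₁₁, e₁₂, e₁₃, e₁₆}
… ∩ ⟦which hit e₁₄⟧ = {e₁, e₄, e₅, e₉, e₁₀, e₁₁, e₁₂, e₁₃, e₁₆} ∩ {e₃, e₆, e₁₀, e₁₁, e₁₃, e₁₄, e₁₅, e₁₆} = {e₁₀, e₁₁, e₁₃, e₁₆}
… ∩ ⟦in front of e₂⟧ = {e₁₀, e₁₁, e₁₃, e₁₆} ∩ {e₃, e₄, e₅, e₆, e₈, e₁₀, e₁₂} = {e₁₀}
… ∩ ⟦beside e₁₆⟧ = {e₁₀} ∩ {e₁, e₂, e₃, e₄, e₆, e₇, e₁₀, e₁₃, e₁₅, e₁₆} = {e₁₀}
So ⟦coin which hit e₁₄ in front of e₂ beside e₁₆⟧ = {e₁₀}.

{e₁₀}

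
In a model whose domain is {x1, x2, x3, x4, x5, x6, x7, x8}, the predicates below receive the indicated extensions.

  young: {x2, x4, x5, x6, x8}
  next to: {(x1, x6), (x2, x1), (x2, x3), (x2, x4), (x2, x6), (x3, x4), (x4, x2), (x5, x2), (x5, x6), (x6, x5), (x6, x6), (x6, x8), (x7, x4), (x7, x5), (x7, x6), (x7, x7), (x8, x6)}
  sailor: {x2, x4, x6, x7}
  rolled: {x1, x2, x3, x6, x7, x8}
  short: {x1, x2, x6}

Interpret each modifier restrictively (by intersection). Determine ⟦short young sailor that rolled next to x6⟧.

⟦that rolled⟧ = ⟦rolled⟧ = {x1, x2, x3, x6, x7, x8}
⟦next to x6⟧ = {x : ⟨x, x6⟩ ∈ ⟦next to⟧} = {x1, x2, x5, x6, x7, x8}
⟦sailor⟧ = {x2, x4, x6, x7}
… ∩ ⟦that rolled⟧ = {x2, x4, x6, x7} ∩ {x1, x2, x3, x6, x7, x8} = {x2, x6, x7}
… ∩ ⟦next to x6⟧ = {x2, x6, x7} ∩ {x1, x2, x5, x6, x7, x8} = {x2, x6, x7}
… ∩ ⟦short⟧ = {x2, x6, x7} ∩ {x1, x2, x6} = {x2, x6}
… ∩ ⟦young⟧ = {x2, x6} ∩ {x2, x4, x5, x6, x8} = {x2, x6}
So ⟦short young sailor that rolled next to x6⟧ = {x2, x6}.

{x2, x6}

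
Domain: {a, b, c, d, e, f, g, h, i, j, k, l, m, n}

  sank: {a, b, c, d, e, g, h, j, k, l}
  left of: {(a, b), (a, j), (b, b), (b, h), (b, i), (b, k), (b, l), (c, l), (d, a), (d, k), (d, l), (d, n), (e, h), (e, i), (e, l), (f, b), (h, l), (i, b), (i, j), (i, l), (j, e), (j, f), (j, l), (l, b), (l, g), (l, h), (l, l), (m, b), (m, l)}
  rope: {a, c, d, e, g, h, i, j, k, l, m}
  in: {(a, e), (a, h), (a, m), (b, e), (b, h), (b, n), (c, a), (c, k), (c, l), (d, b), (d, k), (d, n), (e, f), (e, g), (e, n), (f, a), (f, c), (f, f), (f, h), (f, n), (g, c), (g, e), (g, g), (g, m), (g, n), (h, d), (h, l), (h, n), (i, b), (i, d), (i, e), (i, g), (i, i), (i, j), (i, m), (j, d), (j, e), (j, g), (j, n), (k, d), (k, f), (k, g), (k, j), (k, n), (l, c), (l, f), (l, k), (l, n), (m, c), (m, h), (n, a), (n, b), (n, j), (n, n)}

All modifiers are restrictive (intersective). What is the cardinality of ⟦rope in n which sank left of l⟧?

5

⟦in n⟧ = {x : ⟨x, n⟩ ∈ ⟦in⟧} = {b, d, e, f, g, h, j, k, l, n}
⟦which sank⟧ = ⟦sank⟧ = {a, b, c, d, e, g, h, j, k, l}
⟦left of l⟧ = {x : ⟨x, l⟩ ∈ ⟦left of⟧} = {b, c, d, e, h, i, j, l, m}
⟦rope⟧ = {a, c, d, e, g, h, i, j, k, l, m}
… ∩ ⟦in n⟧ = {a, c, d, e, g, h, i, j, k, l, m} ∩ {b, d, e, f, g, h, j, k, l, n} = {d, e, g, h, j, k, l}
… ∩ ⟦which sank⟧ = {d, e, g, h, j, k, l} ∩ {a, b, c, d, e, g, h, j, k, l} = {d, e, g, h, j, k, l}
… ∩ ⟦left of l⟧ = {d, e, g, h, j, k, l} ∩ {b, c, d, e, h, i, j, l, m} = {d, e, h, j, l}
⟦rope in n which sank left of l⟧ = {d, e, h, j, l}, so the cardinality is 5.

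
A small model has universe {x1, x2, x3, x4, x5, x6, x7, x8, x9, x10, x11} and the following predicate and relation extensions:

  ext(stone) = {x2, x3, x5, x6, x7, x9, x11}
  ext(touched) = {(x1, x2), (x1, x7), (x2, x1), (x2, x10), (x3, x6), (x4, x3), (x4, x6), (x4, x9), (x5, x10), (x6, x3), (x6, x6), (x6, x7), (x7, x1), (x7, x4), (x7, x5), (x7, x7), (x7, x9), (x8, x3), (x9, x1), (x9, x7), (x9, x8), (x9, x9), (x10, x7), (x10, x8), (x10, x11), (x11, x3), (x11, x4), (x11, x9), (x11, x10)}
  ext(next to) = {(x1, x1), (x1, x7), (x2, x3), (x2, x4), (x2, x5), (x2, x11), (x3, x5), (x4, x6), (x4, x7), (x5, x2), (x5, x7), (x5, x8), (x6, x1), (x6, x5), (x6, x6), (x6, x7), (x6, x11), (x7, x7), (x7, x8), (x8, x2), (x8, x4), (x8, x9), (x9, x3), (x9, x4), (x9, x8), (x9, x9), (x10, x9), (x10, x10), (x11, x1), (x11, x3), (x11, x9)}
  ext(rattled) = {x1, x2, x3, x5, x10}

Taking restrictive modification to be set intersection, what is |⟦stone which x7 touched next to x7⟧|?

⟦which x7 touched⟧ = {x : ⟨x7, x⟩ ∈ ⟦touched⟧} = {x1, x4, x5, x7, x9}
⟦next to x7⟧ = {x : ⟨x, x7⟩ ∈ ⟦next to⟧} = {x1, x4, x5, x6, x7}
⟦stone⟧ = {x2, x3, x5, x6, x7, x9, x11}
… ∩ ⟦which x7 touched⟧ = {x2, x3, x5, x6, x7, x9, x11} ∩ {x1, x4, x5, x7, x9} = {x5, x7, x9}
… ∩ ⟦next to x7⟧ = {x5, x7, x9} ∩ {x1, x4, x5, x6, x7} = {x5, x7}
⟦stone which x7 touched next to x7⟧ = {x5, x7}, so the cardinality is 2.

2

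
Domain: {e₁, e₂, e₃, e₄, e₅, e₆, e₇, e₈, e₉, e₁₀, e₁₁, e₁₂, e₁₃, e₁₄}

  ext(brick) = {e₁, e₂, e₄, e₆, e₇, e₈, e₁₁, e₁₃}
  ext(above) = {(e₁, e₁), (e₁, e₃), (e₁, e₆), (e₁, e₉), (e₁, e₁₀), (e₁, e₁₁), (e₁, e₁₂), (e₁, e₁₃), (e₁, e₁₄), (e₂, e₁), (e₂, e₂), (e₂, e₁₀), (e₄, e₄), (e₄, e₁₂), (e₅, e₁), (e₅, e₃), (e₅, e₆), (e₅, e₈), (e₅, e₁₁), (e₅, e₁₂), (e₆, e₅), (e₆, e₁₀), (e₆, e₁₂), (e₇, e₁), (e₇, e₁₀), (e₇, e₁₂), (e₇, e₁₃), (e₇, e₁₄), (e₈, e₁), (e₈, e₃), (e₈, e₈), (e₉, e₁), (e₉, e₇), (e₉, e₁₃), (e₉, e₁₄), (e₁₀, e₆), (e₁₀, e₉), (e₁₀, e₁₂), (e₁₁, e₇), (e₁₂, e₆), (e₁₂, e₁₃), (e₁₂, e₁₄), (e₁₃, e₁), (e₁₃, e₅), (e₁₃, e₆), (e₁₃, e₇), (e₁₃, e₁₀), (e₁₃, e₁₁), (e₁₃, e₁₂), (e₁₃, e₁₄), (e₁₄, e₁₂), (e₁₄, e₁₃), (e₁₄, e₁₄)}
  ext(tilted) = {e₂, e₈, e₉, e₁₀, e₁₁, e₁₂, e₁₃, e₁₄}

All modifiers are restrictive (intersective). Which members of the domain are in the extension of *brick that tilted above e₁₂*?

⟦that tilted⟧ = ⟦tilted⟧ = {e₂, e₈, e₉, e₁₀, e₁₁, e₁₂, e₁₃, e₁₄}
⟦above e₁₂⟧ = {x : ⟨x, e₁₂⟩ ∈ ⟦above⟧} = {e₁, e₄, e₅, e₆, e₇, e₁₀, e₁₃, e₁₄}
⟦brick⟧ = {e₁, e₂, e₄, e₆, e₇, e₈, e₁₁, e₁₃}
… ∩ ⟦that tilted⟧ = {e₁, e₂, e₄, e₆, e₇, e₈, e₁₁, e₁₃} ∩ {e₂, e₈, e₉, e₁₀, e₁₁, e₁₂, e₁₃, e₁₄} = {e₂, e₈, e₁₁, e₁₃}
… ∩ ⟦above e₁₂⟧ = {e₂, e₈, e₁₁, e₁₃} ∩ {e₁, e₄, e₅, e₆, e₇, e₁₀, e₁₃, e₁₄} = {e₁₃}
So ⟦brick that tilted above e₁₂⟧ = {e₁₃}.

{e₁₃}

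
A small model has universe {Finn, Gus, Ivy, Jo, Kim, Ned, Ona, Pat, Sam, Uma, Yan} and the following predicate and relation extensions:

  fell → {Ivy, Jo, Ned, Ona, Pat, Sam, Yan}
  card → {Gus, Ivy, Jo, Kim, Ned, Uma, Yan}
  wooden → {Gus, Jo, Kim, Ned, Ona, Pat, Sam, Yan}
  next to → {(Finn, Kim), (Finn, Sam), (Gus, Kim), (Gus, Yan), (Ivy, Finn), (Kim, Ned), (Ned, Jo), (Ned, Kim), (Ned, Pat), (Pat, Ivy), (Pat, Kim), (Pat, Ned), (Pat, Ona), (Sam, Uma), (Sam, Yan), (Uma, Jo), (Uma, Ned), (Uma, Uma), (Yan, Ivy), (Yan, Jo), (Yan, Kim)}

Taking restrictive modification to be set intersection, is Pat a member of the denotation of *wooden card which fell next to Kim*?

⟦which fell⟧ = ⟦fell⟧ = {Ivy, Jo, Ned, Ona, Pat, Sam, Yan}
⟦next to Kim⟧ = {x : ⟨x, Kim⟩ ∈ ⟦next to⟧} = {Finn, Gus, Ned, Pat, Yan}
⟦card⟧ = {Gus, Ivy, Jo, Kim, Ned, Uma, Yan}
… ∩ ⟦which fell⟧ = {Gus, Ivy, Jo, Kim, Ned, Uma, Yan} ∩ {Ivy, Jo, Ned, Ona, Pat, Sam, Yan} = {Ivy, Jo, Ned, Yan}
… ∩ ⟦next to Kim⟧ = {Ivy, Jo, Ned, Yan} ∩ {Finn, Gus, Ned, Pat, Yan} = {Ned, Yan}
… ∩ ⟦wooden⟧ = {Ned, Yan} ∩ {Gus, Jo, Kim, Ned, Ona, Pat, Sam, Yan} = {Ned, Yan}
⟦wooden card which fell next to Kim⟧ = {Ned, Yan}; Pat ∉ this set.

no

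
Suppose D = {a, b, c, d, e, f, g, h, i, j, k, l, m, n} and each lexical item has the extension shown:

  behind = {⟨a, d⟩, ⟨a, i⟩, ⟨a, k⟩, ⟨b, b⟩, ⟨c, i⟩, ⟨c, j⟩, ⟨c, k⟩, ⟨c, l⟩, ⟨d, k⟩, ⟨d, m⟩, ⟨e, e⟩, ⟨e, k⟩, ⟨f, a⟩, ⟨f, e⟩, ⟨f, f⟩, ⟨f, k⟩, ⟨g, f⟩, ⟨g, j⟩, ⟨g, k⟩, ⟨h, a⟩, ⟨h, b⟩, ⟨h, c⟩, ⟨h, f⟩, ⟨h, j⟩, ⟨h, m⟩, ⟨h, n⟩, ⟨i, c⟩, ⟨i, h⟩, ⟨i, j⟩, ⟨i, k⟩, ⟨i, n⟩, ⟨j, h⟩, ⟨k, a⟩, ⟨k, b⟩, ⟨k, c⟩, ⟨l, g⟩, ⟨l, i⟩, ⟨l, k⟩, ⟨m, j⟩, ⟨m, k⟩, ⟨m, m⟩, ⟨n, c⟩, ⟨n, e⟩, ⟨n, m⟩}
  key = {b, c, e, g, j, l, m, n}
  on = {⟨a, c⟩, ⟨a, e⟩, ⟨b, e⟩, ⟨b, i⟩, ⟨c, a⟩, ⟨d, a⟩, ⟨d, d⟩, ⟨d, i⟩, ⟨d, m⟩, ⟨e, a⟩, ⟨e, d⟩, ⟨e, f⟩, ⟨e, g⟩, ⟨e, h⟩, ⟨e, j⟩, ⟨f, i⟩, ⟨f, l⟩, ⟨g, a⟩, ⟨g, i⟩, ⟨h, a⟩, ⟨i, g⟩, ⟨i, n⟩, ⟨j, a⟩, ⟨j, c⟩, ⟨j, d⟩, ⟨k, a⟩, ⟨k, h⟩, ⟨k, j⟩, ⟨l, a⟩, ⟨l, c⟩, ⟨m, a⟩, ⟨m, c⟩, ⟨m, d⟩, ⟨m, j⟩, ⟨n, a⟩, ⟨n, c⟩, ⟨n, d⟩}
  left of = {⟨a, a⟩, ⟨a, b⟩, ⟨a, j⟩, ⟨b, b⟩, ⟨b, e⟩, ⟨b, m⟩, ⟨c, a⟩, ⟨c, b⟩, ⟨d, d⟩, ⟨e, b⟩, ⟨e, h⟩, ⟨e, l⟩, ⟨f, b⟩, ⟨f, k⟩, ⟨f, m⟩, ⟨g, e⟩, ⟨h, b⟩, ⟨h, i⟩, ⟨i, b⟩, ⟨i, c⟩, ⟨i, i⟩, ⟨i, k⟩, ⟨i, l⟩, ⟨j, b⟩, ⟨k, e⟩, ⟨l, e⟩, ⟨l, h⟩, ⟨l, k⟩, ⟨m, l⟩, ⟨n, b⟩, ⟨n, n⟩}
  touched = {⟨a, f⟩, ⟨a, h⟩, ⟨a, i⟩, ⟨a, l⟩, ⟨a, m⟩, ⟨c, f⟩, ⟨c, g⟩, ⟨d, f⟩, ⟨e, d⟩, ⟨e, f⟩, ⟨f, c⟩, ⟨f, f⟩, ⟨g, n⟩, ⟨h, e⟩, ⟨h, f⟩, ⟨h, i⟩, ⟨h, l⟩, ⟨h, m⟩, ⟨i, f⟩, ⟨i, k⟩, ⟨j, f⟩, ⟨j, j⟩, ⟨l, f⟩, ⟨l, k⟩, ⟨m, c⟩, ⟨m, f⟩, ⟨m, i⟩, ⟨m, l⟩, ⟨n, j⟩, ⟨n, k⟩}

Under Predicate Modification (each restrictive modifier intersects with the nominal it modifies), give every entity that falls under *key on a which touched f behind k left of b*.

{c, e}

⟦on a⟧ = {x : ⟨x, a⟩ ∈ ⟦on⟧} = {c, d, e, g, h, j, k, l, m, n}
⟦which touched f⟧ = {x : ⟨x, f⟩ ∈ ⟦touched⟧} = {a, c, d, e, f, h, i, j, l, m}
⟦behind k⟧ = {x : ⟨x, k⟩ ∈ ⟦behind⟧} = {a, c, d, e, f, g, i, l, m}
⟦left of b⟧ = {x : ⟨x, b⟩ ∈ ⟦left of⟧} = {a, b, c, e, f, h, i, j, n}
⟦key⟧ = {b, c, e, g, j, l, m, n}
… ∩ ⟦on a⟧ = {b, c, e, g, j, l, m, n} ∩ {c, d, e, g, h, j, k, l, m, n} = {c, e, g, j, l, m, n}
… ∩ ⟦which touched f⟧ = {c, e, g, j, l, m, n} ∩ {a, c, d, e, f, h, i, j, l, m} = {c, e, j, l, m}
… ∩ ⟦behind k⟧ = {c, e, j, l, m} ∩ {a, c, d, e, f, g, i, l, m} = {c, e, l, m}
… ∩ ⟦left of b⟧ = {c, e, l, m} ∩ {a, b, c, e, f, h, i, j, n} = {c, e}
So ⟦key on a which touched f behind k left of b⟧ = {c, e}.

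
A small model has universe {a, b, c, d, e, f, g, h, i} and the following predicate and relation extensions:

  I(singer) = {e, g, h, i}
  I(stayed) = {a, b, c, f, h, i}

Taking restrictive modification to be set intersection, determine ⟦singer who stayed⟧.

{h, i}

⟦who stayed⟧ = ⟦stayed⟧ = {a, b, c, f, h, i}
⟦singer⟧ = {e, g, h, i}
… ∩ ⟦who stayed⟧ = {e, g, h, i} ∩ {a, b, c, f, h, i} = {h, i}
So ⟦singer who stayed⟧ = {h, i}.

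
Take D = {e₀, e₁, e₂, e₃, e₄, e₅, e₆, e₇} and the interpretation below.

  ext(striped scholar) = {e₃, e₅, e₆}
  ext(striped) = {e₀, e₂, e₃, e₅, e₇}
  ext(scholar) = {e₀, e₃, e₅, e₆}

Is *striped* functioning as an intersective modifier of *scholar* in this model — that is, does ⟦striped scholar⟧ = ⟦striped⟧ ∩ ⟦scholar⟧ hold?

no

⟦striped⟧ ∩ ⟦scholar⟧ = {e₀, e₂, e₃, e₅, e₇} ∩ {e₀, e₃, e₅, e₆} = {e₀, e₃, e₅}
Observed ⟦striped scholar⟧ = {e₃, e₅, e₆}.
These differ, so the modifier is not intersective in this model.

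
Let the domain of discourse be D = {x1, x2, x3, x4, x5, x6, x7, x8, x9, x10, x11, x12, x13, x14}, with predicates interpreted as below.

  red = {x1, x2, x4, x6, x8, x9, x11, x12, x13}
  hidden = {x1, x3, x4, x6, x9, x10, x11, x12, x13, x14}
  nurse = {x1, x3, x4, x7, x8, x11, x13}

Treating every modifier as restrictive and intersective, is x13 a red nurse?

⟦nurse⟧ = {x1, x3, x4, x7, x8, x11, x13}
… ∩ ⟦red⟧ = {x1, x3, x4, x7, x8, x11, x13} ∩ {x1, x2, x4, x6, x8, x9, x11, x12, x13} = {x1, x4, x8, x11, x13}
⟦red nurse⟧ = {x1, x4, x8, x11, x13}; x13 ∈ this set.

yes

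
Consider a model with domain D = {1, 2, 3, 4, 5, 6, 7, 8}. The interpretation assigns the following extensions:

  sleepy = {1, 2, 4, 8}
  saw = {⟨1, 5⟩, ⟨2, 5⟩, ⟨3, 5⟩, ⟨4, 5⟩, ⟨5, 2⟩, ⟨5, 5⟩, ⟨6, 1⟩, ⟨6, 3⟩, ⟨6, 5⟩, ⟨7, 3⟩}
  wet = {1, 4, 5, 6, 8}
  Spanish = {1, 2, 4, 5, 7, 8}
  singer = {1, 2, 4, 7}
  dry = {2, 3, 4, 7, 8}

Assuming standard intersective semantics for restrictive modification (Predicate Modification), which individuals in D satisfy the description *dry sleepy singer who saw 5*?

⟦who saw 5⟧ = {x : ⟨x, 5⟩ ∈ ⟦saw⟧} = {1, 2, 3, 4, 5, 6}
⟦singer⟧ = {1, 2, 4, 7}
… ∩ ⟦who saw 5⟧ = {1, 2, 4, 7} ∩ {1, 2, 3, 4, 5, 6} = {1, 2, 4}
… ∩ ⟦dry⟧ = {1, 2, 4} ∩ {2, 3, 4, 7, 8} = {2, 4}
… ∩ ⟦sleepy⟧ = {2, 4} ∩ {1, 2, 4, 8} = {2, 4}
So ⟦dry sleepy singer who saw 5⟧ = {2, 4}.

{2, 4}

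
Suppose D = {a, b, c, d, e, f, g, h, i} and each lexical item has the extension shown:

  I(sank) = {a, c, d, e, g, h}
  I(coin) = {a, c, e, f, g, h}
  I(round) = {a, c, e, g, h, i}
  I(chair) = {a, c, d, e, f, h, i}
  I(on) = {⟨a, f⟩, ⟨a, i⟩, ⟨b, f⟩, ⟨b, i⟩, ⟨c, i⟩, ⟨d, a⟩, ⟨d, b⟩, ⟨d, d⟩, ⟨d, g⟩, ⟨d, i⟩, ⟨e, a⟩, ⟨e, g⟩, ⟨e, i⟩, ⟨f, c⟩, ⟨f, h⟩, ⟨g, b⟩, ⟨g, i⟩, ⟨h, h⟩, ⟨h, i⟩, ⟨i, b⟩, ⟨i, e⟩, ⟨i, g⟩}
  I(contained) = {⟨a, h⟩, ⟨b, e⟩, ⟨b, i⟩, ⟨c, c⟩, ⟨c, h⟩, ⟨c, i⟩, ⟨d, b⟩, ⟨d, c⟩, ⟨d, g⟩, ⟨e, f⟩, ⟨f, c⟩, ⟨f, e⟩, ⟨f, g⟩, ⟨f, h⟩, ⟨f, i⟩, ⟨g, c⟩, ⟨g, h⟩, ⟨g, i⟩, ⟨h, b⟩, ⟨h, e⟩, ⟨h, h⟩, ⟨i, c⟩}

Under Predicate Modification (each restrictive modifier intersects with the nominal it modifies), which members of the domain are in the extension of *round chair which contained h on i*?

{a, c, h}

⟦which contained h⟧ = {x : ⟨x, h⟩ ∈ ⟦contained⟧} = {a, c, f, g, h}
⟦on i⟧ = {x : ⟨x, i⟩ ∈ ⟦on⟧} = {a, b, c, d, e, g, h}
⟦chair⟧ = {a, c, d, e, f, h, i}
… ∩ ⟦which contained h⟧ = {a, c, d, e, f, h, i} ∩ {a, c, f, g, h} = {a, c, f, h}
… ∩ ⟦on i⟧ = {a, c, f, h} ∩ {a, b, c, d, e, g, h} = {a, c, h}
… ∩ ⟦round⟧ = {a, c, h} ∩ {a, c, e, g, h, i} = {a, c, h}
So ⟦round chair which contained h on i⟧ = {a, c, h}.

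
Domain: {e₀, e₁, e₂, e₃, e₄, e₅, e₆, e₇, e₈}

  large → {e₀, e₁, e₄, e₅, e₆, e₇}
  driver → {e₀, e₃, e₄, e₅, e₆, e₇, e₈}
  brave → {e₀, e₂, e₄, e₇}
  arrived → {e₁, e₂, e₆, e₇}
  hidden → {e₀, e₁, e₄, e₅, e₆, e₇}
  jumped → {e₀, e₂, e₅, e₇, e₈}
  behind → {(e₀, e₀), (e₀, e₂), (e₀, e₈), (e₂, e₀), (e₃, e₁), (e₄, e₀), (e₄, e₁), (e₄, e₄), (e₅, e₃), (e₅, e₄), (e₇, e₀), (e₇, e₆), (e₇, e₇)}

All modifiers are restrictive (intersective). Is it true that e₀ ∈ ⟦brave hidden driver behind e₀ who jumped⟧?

⟦behind e₀⟧ = {x : ⟨x, e₀⟩ ∈ ⟦behind⟧} = {e₀, e₂, e₄, e₇}
⟦who jumped⟧ = ⟦jumped⟧ = {e₀, e₂, e₅, e₇, e₈}
⟦driver⟧ = {e₀, e₃, e₄, e₅, e₆, e₇, e₈}
… ∩ ⟦behind e₀⟧ = {e₀, e₃, e₄, e₅, e₆, e₇, e₈} ∩ {e₀, e₂, e₄, e₇} = {e₀, e₄, e₇}
… ∩ ⟦who jumped⟧ = {e₀, e₄, e₇} ∩ {e₀, e₂, e₅, e₇, e₈} = {e₀, e₇}
… ∩ ⟦brave⟧ = {e₀, e₇} ∩ {e₀, e₂, e₄, e₇} = {e₀, e₇}
… ∩ ⟦hidden⟧ = {e₀, e₇} ∩ {e₀, e₁, e₄, e₅, e₆, e₇} = {e₀, e₇}
⟦brave hidden driver behind e₀ who jumped⟧ = {e₀, e₇}; e₀ ∈ this set.

yes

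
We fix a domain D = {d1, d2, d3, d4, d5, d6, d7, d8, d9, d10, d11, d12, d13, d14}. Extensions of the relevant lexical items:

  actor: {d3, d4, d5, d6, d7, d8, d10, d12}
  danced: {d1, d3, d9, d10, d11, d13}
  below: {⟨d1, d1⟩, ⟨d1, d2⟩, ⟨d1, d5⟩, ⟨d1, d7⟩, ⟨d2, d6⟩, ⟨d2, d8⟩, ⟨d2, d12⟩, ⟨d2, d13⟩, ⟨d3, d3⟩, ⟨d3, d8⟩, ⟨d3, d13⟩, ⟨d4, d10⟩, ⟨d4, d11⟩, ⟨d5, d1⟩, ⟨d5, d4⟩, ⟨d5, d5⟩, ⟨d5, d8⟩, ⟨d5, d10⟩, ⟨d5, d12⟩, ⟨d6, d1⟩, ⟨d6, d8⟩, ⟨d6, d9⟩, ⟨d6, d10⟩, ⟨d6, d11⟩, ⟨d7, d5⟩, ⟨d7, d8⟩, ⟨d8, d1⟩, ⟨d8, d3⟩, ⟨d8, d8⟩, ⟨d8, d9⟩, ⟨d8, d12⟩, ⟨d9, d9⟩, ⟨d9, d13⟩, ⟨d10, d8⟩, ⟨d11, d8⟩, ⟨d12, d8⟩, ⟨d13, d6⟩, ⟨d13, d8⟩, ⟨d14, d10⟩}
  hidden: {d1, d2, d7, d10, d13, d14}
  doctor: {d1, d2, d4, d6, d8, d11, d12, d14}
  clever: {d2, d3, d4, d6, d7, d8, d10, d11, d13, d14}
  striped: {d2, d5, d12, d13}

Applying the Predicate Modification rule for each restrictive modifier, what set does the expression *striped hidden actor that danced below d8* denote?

{ }

⟦that danced⟧ = ⟦danced⟧ = {d1, d3, d9, d10, d11, d13}
⟦below d8⟧ = {x : ⟨x, d8⟩ ∈ ⟦below⟧} = {d2, d3, d5, d6, d7, d8, d10, d11, d12, d13}
⟦actor⟧ = {d3, d4, d5, d6, d7, d8, d10, d12}
… ∩ ⟦that danced⟧ = {d3, d4, d5, d6, d7, d8, d10, d12} ∩ {d1, d3, d9, d10, d11, d13} = {d3, d10}
… ∩ ⟦below d8⟧ = {d3, d10} ∩ {d2, d3, d5, d6, d7, d8, d10, d11, d12, d13} = {d3, d10}
… ∩ ⟦striped⟧ = {d3, d10} ∩ {d2, d5, d12, d13} = ∅
… ∩ ⟦hidden⟧ = ∅ ∩ {d1, d2, d7, d10, d13, d14} = ∅
So ⟦striped hidden actor that danced below d8⟧ = { }.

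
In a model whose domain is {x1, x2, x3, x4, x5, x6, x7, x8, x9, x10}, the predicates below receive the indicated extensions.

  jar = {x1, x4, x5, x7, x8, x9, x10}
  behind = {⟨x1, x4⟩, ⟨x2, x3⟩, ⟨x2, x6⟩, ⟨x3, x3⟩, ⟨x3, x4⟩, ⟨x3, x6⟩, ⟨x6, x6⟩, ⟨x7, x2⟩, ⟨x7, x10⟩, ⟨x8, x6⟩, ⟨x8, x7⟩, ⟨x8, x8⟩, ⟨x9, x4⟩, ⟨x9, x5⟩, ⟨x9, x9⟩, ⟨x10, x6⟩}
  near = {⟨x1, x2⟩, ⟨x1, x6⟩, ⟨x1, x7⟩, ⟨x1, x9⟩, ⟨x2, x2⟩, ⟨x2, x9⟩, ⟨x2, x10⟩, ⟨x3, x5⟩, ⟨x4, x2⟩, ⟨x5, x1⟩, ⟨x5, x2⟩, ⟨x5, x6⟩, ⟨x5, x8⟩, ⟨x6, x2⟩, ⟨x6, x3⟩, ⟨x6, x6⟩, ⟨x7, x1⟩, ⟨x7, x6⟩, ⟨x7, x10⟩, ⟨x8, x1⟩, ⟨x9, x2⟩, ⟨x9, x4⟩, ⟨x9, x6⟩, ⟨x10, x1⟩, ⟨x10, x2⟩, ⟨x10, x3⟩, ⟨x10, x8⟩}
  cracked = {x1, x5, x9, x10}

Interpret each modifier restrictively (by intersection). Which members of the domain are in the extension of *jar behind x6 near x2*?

{x10}

⟦behind x6⟧ = {x : ⟨x, x6⟩ ∈ ⟦behind⟧} = {x2, x3, x6, x8, x10}
⟦near x2⟧ = {x : ⟨x, x2⟩ ∈ ⟦near⟧} = {x1, x2, x4, x5, x6, x9, x10}
⟦jar⟧ = {x1, x4, x5, x7, x8, x9, x10}
… ∩ ⟦behind x6⟧ = {x1, x4, x5, x7, x8, x9, x10} ∩ {x2, x3, x6, x8, x10} = {x8, x10}
… ∩ ⟦near x2⟧ = {x8, x10} ∩ {x1, x2, x4, x5, x6, x9, x10} = {x10}
So ⟦jar behind x6 near x2⟧ = {x10}.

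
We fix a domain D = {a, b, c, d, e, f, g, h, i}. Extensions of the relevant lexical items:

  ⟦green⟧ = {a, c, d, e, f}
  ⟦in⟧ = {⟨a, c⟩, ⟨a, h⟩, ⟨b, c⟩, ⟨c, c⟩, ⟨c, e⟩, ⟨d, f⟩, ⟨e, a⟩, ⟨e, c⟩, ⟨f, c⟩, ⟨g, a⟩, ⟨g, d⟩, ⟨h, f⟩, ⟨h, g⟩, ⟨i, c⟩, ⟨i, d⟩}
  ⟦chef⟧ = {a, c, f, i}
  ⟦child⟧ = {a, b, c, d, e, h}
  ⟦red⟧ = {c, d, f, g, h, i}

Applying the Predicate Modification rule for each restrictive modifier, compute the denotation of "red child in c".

{c}

⟦in c⟧ = {x : ⟨x, c⟩ ∈ ⟦in⟧} = {a, b, c, e, f, i}
⟦child⟧ = {a, b, c, d, e, h}
… ∩ ⟦in c⟧ = {a, b, c, d, e, h} ∩ {a, b, c, e, f, i} = {a, b, c, e}
… ∩ ⟦red⟧ = {a, b, c, e} ∩ {c, d, f, g, h, i} = {c}
So ⟦red child in c⟧ = {c}.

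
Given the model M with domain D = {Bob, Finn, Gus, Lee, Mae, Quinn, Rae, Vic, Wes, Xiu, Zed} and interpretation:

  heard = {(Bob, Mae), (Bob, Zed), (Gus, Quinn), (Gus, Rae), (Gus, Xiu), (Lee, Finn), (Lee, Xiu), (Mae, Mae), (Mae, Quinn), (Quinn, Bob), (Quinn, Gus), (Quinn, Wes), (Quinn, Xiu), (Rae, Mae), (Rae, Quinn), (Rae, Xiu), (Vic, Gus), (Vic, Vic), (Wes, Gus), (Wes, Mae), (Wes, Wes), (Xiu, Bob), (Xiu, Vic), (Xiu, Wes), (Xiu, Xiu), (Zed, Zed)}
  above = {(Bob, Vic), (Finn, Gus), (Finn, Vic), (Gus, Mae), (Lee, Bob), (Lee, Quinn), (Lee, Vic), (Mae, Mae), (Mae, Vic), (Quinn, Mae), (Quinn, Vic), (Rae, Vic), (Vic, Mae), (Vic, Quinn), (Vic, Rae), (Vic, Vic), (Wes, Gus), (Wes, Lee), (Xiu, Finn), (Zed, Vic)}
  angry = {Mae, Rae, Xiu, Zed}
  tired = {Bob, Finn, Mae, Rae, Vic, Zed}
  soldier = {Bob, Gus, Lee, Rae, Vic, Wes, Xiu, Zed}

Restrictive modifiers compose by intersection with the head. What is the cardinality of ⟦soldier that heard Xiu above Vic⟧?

2

⟦that heard Xiu⟧ = {x : ⟨x, Xiu⟩ ∈ ⟦heard⟧} = {Gus, Lee, Quinn, Rae, Xiu}
⟦above Vic⟧ = {x : ⟨x, Vic⟩ ∈ ⟦above⟧} = {Bob, Finn, Lee, Mae, Quinn, Rae, Vic, Zed}
⟦soldier⟧ = {Bob, Gus, Lee, Rae, Vic, Wes, Xiu, Zed}
… ∩ ⟦that heard Xiu⟧ = {Bob, Gus, Lee, Rae, Vic, Wes, Xiu, Zed} ∩ {Gus, Lee, Quinn, Rae, Xiu} = {Gus, Lee, Rae, Xiu}
… ∩ ⟦above Vic⟧ = {Gus, Lee, Rae, Xiu} ∩ {Bob, Finn, Lee, Mae, Quinn, Rae, Vic, Zed} = {Lee, Rae}
⟦soldier that heard Xiu above Vic⟧ = {Lee, Rae}, so the cardinality is 2.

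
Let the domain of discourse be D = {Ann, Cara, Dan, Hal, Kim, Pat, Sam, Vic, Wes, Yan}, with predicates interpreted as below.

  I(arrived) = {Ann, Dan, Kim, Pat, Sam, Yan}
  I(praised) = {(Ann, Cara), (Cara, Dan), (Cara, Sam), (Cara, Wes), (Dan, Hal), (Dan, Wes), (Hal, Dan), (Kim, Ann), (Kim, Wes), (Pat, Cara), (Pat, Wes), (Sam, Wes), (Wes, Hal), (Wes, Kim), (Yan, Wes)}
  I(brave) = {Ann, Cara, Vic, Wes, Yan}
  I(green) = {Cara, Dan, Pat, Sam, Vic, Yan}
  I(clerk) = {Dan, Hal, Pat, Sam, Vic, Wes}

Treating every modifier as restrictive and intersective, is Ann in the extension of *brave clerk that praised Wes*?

no

⟦that praised Wes⟧ = {x : ⟨x, Wes⟩ ∈ ⟦praised⟧} = {Cara, Dan, Kim, Pat, Sam, Yan}
⟦clerk⟧ = {Dan, Hal, Pat, Sam, Vic, Wes}
… ∩ ⟦that praised Wes⟧ = {Dan, Hal, Pat, Sam, Vic, Wes} ∩ {Cara, Dan, Kim, Pat, Sam, Yan} = {Dan, Pat, Sam}
… ∩ ⟦brave⟧ = {Dan, Pat, Sam} ∩ {Ann, Cara, Vic, Wes, Yan} = ∅
⟦brave clerk that praised Wes⟧ = ∅; Ann ∉ this set.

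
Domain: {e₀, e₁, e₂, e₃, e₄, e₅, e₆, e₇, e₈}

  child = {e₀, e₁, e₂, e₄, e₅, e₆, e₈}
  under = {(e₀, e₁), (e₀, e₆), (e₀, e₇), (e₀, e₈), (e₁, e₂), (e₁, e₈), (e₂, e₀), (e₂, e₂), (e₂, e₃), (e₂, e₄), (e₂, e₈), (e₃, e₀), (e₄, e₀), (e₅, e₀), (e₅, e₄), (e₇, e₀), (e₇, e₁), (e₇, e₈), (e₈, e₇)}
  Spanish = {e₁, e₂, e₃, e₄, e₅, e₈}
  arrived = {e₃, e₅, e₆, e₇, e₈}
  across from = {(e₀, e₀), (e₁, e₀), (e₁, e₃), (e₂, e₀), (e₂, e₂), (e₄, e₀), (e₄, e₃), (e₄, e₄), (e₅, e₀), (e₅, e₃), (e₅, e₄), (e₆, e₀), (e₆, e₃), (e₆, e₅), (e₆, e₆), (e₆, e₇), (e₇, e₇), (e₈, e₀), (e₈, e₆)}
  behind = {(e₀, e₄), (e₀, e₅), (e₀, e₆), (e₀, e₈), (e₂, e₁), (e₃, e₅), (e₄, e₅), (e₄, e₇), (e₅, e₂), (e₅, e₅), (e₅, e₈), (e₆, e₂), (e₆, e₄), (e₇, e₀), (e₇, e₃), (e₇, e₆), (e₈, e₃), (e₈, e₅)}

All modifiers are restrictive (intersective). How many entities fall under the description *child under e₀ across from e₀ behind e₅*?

2

⟦under e₀⟧ = {x : ⟨x, e₀⟩ ∈ ⟦under⟧} = {e₂, e₃, e₄, e₅, e₇}
⟦across from e₀⟧ = {x : ⟨x, e₀⟩ ∈ ⟦across from⟧} = {e₀, e₁, e₂, e₄, e₅, e₆, e₈}
⟦behind e₅⟧ = {x : ⟨x, e₅⟩ ∈ ⟦behind⟧} = {e₀, e₃, e₄, e₅, e₈}
⟦child⟧ = {e₀, e₁, e₂, e₄, e₅, e₆, e₈}
… ∩ ⟦under e₀⟧ = {e₀, e₁, e₂, e₄, e₅, e₆, e₈} ∩ {e₂, e₃, e₄, e₅, e₇} = {e₂, e₄, e₅}
… ∩ ⟦across from e₀⟧ = {e₂, e₄, e₅} ∩ {e₀, e₁, e₂, e₄, e₅, e₆, e₈} = {e₂, e₄, e₅}
… ∩ ⟦behind e₅⟧ = {e₂, e₄, e₅} ∩ {e₀, e₃, e₄, e₅, e₈} = {e₄, e₅}
⟦child under e₀ across from e₀ behind e₅⟧ = {e₄, e₅}, so the cardinality is 2.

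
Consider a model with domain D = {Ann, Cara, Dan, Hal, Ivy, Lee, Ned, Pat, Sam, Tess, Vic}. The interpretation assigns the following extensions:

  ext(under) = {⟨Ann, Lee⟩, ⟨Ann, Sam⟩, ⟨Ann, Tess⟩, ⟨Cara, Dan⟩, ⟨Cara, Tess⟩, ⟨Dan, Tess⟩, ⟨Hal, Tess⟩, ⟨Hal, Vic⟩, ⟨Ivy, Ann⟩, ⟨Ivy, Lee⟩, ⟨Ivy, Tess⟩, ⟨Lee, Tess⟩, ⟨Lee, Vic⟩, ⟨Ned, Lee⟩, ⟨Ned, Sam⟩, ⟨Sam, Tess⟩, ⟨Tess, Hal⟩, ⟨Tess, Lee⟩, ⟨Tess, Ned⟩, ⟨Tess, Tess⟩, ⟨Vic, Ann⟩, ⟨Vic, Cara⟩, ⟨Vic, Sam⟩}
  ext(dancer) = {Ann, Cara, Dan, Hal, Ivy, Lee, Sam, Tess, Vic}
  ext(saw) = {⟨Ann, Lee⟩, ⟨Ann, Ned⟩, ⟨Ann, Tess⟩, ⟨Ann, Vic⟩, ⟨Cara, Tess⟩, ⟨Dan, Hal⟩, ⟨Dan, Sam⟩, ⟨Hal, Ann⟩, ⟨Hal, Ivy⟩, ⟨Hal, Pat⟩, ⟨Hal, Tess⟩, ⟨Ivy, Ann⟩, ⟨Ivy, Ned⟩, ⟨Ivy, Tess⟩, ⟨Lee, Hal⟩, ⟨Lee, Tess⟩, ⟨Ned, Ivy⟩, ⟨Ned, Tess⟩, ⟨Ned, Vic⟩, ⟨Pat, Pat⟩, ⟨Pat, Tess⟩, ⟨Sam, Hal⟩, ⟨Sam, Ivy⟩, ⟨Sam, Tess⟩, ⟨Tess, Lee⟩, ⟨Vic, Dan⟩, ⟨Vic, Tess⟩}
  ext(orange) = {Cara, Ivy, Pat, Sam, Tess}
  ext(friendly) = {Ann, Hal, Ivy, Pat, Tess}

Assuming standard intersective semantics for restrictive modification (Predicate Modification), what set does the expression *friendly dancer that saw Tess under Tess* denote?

{Ann, Hal, Ivy}

⟦that saw Tess⟧ = {x : ⟨x, Tess⟩ ∈ ⟦saw⟧} = {Ann, Cara, Hal, Ivy, Lee, Ned, Pat, Sam, Vic}
⟦under Tess⟧ = {x : ⟨x, Tess⟩ ∈ ⟦under⟧} = {Ann, Cara, Dan, Hal, Ivy, Lee, Sam, Tess}
⟦dancer⟧ = {Ann, Cara, Dan, Hal, Ivy, Lee, Sam, Tess, Vic}
… ∩ ⟦that saw Tess⟧ = {Ann, Cara, Dan, Hal, Ivy, Lee, Sam, Tess, Vic} ∩ {Ann, Cara, Hal, Ivy, Lee, Ned, Pat, Sam, Vic} = {Ann, Cara, Hal, Ivy, Lee, Sam, Vic}
… ∩ ⟦under Tess⟧ = {Ann, Cara, Hal, Ivy, Lee, Sam, Vic} ∩ {Ann, Cara, Dan, Hal, Ivy, Lee, Sam, Tess} = {Ann, Cara, Hal, Ivy, Lee, Sam}
… ∩ ⟦friendly⟧ = {Ann, Cara, Hal, Ivy, Lee, Sam} ∩ {Ann, Hal, Ivy, Pat, Tess} = {Ann, Hal, Ivy}
So ⟦friendly dancer that saw Tess under Tess⟧ = {Ann, Hal, Ivy}.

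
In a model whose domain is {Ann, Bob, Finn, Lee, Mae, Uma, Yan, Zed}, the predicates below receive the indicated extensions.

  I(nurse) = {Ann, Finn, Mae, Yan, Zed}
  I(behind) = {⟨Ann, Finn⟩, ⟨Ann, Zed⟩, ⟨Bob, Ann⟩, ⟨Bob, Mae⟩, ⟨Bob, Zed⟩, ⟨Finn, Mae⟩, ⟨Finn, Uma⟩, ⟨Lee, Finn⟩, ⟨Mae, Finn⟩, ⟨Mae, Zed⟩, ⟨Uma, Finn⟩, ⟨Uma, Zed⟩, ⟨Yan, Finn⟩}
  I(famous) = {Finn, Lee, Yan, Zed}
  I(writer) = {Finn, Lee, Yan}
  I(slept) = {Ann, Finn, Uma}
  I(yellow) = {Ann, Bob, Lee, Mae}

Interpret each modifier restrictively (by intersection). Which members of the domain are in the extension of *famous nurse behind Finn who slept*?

{ }

⟦behind Finn⟧ = {x : ⟨x, Finn⟩ ∈ ⟦behind⟧} = {Ann, Lee, Mae, Uma, Yan}
⟦who slept⟧ = ⟦slept⟧ = {Ann, Finn, Uma}
⟦nurse⟧ = {Ann, Finn, Mae, Yan, Zed}
… ∩ ⟦behind Finn⟧ = {Ann, Finn, Mae, Yan, Zed} ∩ {Ann, Lee, Mae, Uma, Yan} = {Ann, Mae, Yan}
… ∩ ⟦who slept⟧ = {Ann, Mae, Yan} ∩ {Ann, Finn, Uma} = {Ann}
… ∩ ⟦famous⟧ = {Ann} ∩ {Finn, Lee, Yan, Zed} = ∅
So ⟦famous nurse behind Finn who slept⟧ = { }.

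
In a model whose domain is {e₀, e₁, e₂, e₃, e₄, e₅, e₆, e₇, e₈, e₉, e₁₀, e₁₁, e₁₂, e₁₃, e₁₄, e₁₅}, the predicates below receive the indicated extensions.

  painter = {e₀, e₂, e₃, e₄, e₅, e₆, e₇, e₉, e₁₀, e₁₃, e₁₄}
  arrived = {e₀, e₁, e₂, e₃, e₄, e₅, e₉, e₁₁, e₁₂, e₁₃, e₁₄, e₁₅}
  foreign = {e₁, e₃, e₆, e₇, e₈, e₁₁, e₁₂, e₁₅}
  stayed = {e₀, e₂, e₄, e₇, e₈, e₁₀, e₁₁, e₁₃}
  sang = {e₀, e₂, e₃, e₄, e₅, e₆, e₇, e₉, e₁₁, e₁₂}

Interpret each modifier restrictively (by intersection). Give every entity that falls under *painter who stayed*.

⟦who stayed⟧ = ⟦stayed⟧ = {e₀, e₂, e₄, e₇, e₈, e₁₀, e₁₁, e₁₃}
⟦painter⟧ = {e₀, e₂, e₃, e₄, e₅, e₆, e₇, e₉, e₁₀, e₁₃, e₁₄}
… ∩ ⟦who stayed⟧ = {e₀, e₂, e₃, e₄, e₅, e₆, e₇, e₉, e₁₀, e₁₃, e₁₄} ∩ {e₀, e₂, e₄, e₇, e₈, e₁₀, e₁₁, e₁₃} = {e₀, e₂, e₄, e₇, e₁₀, e₁₃}
So ⟦painter who stayed⟧ = {e₀, e₂, e₄, e₇, e₁₀, e₁₃}.

{e₀, e₂, e₄, e₇, e₁₀, e₁₃}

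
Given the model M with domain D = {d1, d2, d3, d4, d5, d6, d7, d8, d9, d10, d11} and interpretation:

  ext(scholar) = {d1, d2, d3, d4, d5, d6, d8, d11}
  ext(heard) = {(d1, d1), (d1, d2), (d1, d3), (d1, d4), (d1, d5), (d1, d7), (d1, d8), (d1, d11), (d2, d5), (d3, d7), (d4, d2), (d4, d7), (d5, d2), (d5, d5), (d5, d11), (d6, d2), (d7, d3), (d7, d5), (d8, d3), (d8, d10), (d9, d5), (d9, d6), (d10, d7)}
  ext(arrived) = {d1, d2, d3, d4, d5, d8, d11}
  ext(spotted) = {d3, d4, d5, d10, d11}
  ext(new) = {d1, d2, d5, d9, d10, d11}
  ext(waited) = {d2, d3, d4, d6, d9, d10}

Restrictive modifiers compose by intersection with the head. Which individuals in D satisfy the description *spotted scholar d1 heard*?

{d3, d4, d5, d11}

⟦d1 heard⟧ = {x : ⟨d1, x⟩ ∈ ⟦heard⟧} = {d1, d2, d3, d4, d5, d7, d8, d11}
⟦scholar⟧ = {d1, d2, d3, d4, d5, d6, d8, d11}
… ∩ ⟦d1 heard⟧ = {d1, d2, d3, d4, d5, d6, d8, d11} ∩ {d1, d2, d3, d4, d5, d7, d8, d11} = {d1, d2, d3, d4, d5, d8, d11}
… ∩ ⟦spotted⟧ = {d1, d2, d3, d4, d5, d8, d11} ∩ {d3, d4, d5, d10, d11} = {d3, d4, d5, d11}
So ⟦spotted scholar d1 heard⟧ = {d3, d4, d5, d11}.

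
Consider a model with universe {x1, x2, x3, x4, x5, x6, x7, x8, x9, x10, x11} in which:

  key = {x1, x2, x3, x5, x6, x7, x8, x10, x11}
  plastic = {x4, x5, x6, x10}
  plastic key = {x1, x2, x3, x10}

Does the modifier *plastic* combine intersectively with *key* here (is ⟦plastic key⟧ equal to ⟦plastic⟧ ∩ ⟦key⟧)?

⟦plastic⟧ ∩ ⟦key⟧ = {x4, x5, x6, x10} ∩ {x1, x2, x3, x5, x6, x7, x8, x10, x11} = {x5, x6, x10}
Observed ⟦plastic key⟧ = {x1, x2, x3, x10}.
These differ, so the modifier is not intersective in this model.

no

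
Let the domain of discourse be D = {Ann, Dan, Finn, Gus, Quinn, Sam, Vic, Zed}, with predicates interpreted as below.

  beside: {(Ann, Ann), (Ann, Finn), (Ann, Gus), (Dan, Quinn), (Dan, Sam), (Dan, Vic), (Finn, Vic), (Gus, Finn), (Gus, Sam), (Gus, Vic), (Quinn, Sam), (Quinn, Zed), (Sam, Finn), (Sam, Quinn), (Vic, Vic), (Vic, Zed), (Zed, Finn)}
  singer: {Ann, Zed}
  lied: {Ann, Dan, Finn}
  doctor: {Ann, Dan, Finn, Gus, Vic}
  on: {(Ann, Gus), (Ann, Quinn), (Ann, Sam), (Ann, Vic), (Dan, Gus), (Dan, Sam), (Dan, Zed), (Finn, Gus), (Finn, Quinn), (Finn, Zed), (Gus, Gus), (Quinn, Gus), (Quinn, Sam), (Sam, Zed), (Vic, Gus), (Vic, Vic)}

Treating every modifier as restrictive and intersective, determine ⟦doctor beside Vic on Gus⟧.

⟦beside Vic⟧ = {x : ⟨x, Vic⟩ ∈ ⟦beside⟧} = {Dan, Finn, Gus, Vic}
⟦on Gus⟧ = {x : ⟨x, Gus⟩ ∈ ⟦on⟧} = {Ann, Dan, Finn, Gus, Quinn, Vic}
⟦doctor⟧ = {Ann, Dan, Finn, Gus, Vic}
… ∩ ⟦beside Vic⟧ = {Ann, Dan, Finn, Gus, Vic} ∩ {Dan, Finn, Gus, Vic} = {Dan, Finn, Gus, Vic}
… ∩ ⟦on Gus⟧ = {Dan, Finn, Gus, Vic} ∩ {Ann, Dan, Finn, Gus, Quinn, Vic} = {Dan, Finn, Gus, Vic}
So ⟦doctor beside Vic on Gus⟧ = {Dan, Finn, Gus, Vic}.

{Dan, Finn, Gus, Vic}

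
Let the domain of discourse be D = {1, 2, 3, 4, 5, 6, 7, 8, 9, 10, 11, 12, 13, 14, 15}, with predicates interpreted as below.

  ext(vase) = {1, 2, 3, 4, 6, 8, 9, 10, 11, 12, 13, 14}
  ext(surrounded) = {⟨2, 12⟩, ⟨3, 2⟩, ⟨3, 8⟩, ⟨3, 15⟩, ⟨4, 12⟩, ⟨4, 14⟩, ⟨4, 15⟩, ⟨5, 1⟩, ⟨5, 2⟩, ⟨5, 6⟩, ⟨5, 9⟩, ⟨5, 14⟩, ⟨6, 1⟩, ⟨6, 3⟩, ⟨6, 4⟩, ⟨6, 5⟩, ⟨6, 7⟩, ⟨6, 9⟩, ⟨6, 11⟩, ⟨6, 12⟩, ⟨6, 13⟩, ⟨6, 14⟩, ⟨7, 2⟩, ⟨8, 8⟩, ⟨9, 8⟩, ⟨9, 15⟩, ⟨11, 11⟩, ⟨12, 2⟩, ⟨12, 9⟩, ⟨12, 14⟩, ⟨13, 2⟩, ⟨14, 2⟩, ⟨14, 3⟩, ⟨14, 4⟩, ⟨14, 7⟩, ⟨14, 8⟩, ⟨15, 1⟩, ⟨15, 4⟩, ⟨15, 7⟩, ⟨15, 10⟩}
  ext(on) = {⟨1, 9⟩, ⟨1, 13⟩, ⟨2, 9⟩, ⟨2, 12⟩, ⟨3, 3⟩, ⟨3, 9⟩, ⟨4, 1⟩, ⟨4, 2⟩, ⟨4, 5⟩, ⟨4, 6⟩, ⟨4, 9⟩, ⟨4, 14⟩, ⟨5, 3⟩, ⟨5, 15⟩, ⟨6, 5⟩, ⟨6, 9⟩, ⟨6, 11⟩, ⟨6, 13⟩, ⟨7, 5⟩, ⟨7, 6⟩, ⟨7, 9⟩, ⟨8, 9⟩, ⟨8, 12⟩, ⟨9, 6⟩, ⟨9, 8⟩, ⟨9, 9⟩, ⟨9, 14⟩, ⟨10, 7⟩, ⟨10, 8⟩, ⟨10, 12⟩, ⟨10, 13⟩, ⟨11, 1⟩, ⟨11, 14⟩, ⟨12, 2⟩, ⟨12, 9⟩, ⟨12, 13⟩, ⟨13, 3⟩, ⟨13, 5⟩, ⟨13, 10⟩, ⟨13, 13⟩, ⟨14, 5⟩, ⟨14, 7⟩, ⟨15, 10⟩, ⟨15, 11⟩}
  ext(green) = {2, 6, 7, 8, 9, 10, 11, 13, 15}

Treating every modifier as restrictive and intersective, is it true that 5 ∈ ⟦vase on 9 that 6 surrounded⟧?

⟦on 9⟧ = {x : ⟨x, 9⟩ ∈ ⟦on⟧} = {1, 2, 3, 4, 6, 7, 8, 9, 12}
⟦that 6 surrounded⟧ = {x : ⟨6, x⟩ ∈ ⟦surrounded⟧} = {1, 3, 4, 5, 7, 9, 11, 12, 13, 14}
⟦vase⟧ = {1, 2, 3, 4, 6, 8, 9, 10, 11, 12, 13, 14}
… ∩ ⟦on 9⟧ = {1, 2, 3, 4, 6, 8, 9, 10, 11, 12, 13, 14} ∩ {1, 2, 3, 4, 6, 7, 8, 9, 12} = {1, 2, 3, 4, 6, 8, 9, 12}
… ∩ ⟦that 6 surrounded⟧ = {1, 2, 3, 4, 6, 8, 9, 12} ∩ {1, 3, 4, 5, 7, 9, 11, 12, 13, 14} = {1, 3, 4, 9, 12}
⟦vase on 9 that 6 surrounded⟧ = {1, 3, 4, 9, 12}; 5 ∉ this set.

no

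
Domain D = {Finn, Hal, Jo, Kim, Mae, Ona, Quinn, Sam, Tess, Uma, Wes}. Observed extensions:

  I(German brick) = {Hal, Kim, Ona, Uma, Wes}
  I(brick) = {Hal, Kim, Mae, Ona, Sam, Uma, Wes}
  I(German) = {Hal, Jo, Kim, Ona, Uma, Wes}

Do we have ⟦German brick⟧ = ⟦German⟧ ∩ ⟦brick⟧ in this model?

yes

⟦German⟧ ∩ ⟦brick⟧ = {Hal, Jo, Kim, Ona, Uma, Wes} ∩ {Hal, Kim, Mae, Ona, Sam, Uma, Wes} = {Hal, Kim, Ona, Uma, Wes}
Observed ⟦German brick⟧ = {Hal, Kim, Ona, Uma, Wes}.
These coincide, so the modifier is intersective here.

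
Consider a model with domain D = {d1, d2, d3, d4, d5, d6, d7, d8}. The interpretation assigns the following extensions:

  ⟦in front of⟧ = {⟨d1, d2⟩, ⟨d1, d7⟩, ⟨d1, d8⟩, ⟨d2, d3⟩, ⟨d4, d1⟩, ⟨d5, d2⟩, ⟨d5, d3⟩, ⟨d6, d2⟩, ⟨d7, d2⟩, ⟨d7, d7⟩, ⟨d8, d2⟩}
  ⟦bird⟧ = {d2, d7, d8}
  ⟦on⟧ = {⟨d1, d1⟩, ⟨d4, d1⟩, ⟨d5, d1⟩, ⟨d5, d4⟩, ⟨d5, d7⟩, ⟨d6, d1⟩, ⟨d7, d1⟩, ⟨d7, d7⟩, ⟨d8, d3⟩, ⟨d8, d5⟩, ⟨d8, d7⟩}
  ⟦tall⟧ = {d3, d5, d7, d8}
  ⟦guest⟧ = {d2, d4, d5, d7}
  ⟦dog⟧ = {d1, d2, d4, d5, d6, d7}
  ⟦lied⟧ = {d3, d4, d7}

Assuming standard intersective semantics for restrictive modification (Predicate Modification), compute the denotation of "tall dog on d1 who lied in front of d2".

⟦on d1⟧ = {x : ⟨x, d1⟩ ∈ ⟦on⟧} = {d1, d4, d5, d6, d7}
⟦who lied⟧ = ⟦lied⟧ = {d3, d4, d7}
⟦in front of d2⟧ = {x : ⟨x, d2⟩ ∈ ⟦in front of⟧} = {d1, d5, d6, d7, d8}
⟦dog⟧ = {d1, d2, d4, d5, d6, d7}
… ∩ ⟦on d1⟧ = {d1, d2, d4, d5, d6, d7} ∩ {d1, d4, d5, d6, d7} = {d1, d4, d5, d6, d7}
… ∩ ⟦who lied⟧ = {d1, d4, d5, d6, d7} ∩ {d3, d4, d7} = {d4, d7}
… ∩ ⟦in front of d2⟧ = {d4, d7} ∩ {d1, d5, d6, d7, d8} = {d7}
… ∩ ⟦tall⟧ = {d7} ∩ {d3, d5, d7, d8} = {d7}
So ⟦tall dog on d1 who lied in front of d2⟧ = {d7}.

{d7}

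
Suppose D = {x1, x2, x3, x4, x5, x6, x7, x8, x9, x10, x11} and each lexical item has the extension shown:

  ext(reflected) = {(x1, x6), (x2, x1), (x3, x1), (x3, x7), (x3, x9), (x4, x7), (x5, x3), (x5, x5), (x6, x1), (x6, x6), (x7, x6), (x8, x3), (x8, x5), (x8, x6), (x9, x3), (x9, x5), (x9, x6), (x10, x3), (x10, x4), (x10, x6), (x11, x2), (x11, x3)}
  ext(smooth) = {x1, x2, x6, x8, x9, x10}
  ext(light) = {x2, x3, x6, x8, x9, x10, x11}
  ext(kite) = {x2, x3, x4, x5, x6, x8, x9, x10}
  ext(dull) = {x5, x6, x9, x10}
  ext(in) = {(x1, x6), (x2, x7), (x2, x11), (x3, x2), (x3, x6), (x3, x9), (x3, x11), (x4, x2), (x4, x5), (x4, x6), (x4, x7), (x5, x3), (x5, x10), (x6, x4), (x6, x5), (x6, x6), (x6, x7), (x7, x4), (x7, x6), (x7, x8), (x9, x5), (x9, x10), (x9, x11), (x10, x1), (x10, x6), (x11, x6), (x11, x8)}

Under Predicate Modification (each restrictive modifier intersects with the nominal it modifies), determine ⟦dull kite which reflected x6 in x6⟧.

⟦which reflected x6⟧ = {x : ⟨x, x6⟩ ∈ ⟦reflected⟧} = {x1, x6, x7, x8, x9, x10}
⟦in x6⟧ = {x : ⟨x, x6⟩ ∈ ⟦in⟧} = {x1, x3, x4, x6, x7, x10, x11}
⟦kite⟧ = {x2, x3, x4, x5, x6, x8, x9, x10}
… ∩ ⟦which reflected x6⟧ = {x2, x3, x4, x5, x6, x8, x9, x10} ∩ {x1, x6, x7, x8, x9, x10} = {x6, x8, x9, x10}
… ∩ ⟦in x6⟧ = {x6, x8, x9, x10} ∩ {x1, x3, x4, x6, x7, x10, x11} = {x6, x10}
… ∩ ⟦dull⟧ = {x6, x10} ∩ {x5, x6, x9, x10} = {x6, x10}
So ⟦dull kite which reflected x6 in x6⟧ = {x6, x10}.

{x6, x10}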